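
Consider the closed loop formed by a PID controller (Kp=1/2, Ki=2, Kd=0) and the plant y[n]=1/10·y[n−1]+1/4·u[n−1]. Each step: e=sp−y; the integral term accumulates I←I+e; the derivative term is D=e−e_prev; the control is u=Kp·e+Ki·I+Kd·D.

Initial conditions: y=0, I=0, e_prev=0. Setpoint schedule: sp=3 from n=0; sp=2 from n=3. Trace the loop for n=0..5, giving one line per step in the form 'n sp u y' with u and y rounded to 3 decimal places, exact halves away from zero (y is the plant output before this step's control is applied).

(exact arithmetic carried between steps; '≈' marks a value shown rounded to 6 d.p. or computed from one; I and e_prev carry over from the previous line; the table rounds u and y to 3 d.p., halves away from zero)
n=0: y=0, sp=3, e=sp−y=3; I=3, D=e−e_prev=3; u=1/2·3+2·3+0·3=7.5; next y=1/10·0+1/4·7.5=1.875
n=1: y=1.875, sp=3, e=sp−y=1.125; I=4.125, D=e−e_prev=-1.875; u=1/2·1.125+2·4.125+0·(-1.875)=8.8125; next y=1/10·1.875+1/4·8.8125=2.390625
n=2: y=2.390625, sp=3, e=sp−y=0.609375; I=4.734375, D=e−e_prev=-0.515625; u=1/2·0.609375+2·4.734375+0·(-0.515625)≈9.773438; next y=1/10·2.390625+1/4·9.773438≈2.682422
n=3: y≈2.682422, sp=2, e=sp−y≈-0.682422; I≈4.051953, D=e−e_prev≈-1.291797; u=1/2·(-0.682422)+2·4.051953+0·(-1.291797)≈7.762695; next y=1/10·2.682422+1/4·7.762695≈2.208916
n=4: y≈2.208916, sp=2, e=sp−y≈-0.208916; I≈3.843037, D=e−e_prev≈0.473506; u=1/2·(-0.208916)+2·3.843037+0·0.473506≈7.581616; next y=1/10·2.208916+1/4·7.581616≈2.116296
n=5: y≈2.116296, sp=2, e=sp−y≈-0.116296; I≈3.726741, D=e−e_prev≈0.092620; u=1/2·(-0.116296)+2·3.726741+0·0.092620≈7.395335; next y=1/10·2.116296+1/4·7.395335≈2.060463

0 3 7.500 0.000
1 3 8.813 1.875
2 3 9.773 2.391
3 2 7.763 2.682
4 2 7.582 2.209
5 2 7.395 2.116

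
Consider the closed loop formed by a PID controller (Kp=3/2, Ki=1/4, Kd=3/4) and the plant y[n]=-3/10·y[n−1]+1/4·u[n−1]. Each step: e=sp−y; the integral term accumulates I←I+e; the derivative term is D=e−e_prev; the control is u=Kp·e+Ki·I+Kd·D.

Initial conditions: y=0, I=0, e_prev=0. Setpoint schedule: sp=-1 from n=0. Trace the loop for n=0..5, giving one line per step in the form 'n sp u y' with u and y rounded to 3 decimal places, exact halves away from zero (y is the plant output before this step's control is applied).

(exact arithmetic carried between steps; '≈' marks a value shown rounded to 6 d.p. or computed from one; I and e_prev carry over from the previous line; the table rounds u and y to 3 d.p., halves away from zero)
n=0: y=0, sp=-1, e=sp−y=-1; I=-1, D=e−e_prev=-1; u=3/2·(-1)+1/4·(-1)+3/4·(-1)=-2.5; next y=-3/10·0+1/4·(-2.5)=-0.625
n=1: y=-0.625, sp=-1, e=sp−y=-0.375; I=-1.375, D=e−e_prev=0.625; u=3/2·(-0.375)+1/4·(-1.375)+3/4·0.625=-0.4375; next y=-3/10·(-0.625)+1/4·(-0.4375)=0.078125
n=2: y=0.078125, sp=-1, e=sp−y=-1.078125; I=-2.453125, D=e−e_prev=-0.703125; u=3/2·(-1.078125)+1/4·(-2.453125)+3/4·(-0.703125)≈-2.757813; next y=-3/10·0.078125+1/4·(-2.757813)≈-0.712891
n=3: y≈-0.712891, sp=-1, e=sp−y≈-0.287109; I≈-2.740234, D=e−e_prev≈0.791016; u=3/2·(-0.287109)+1/4·(-2.740234)+3/4·0.791016≈-0.522461; next y=-3/10·(-0.712891)+1/4·(-0.522461)≈0.083252
n=4: y≈0.083252, sp=-1, e=sp−y≈-1.083252; I≈-3.823486, D=e−e_prev≈-0.796143; u=3/2·(-1.083252)+1/4·(-3.823486)+3/4·(-0.796143)≈-3.177856; next y=-3/10·0.083252+1/4·(-3.177856)≈-0.819440
n=5: y≈-0.819440, sp=-1, e=sp−y≈-0.180560; I≈-4.004047, D=e−e_prev≈0.902692; u=3/2·(-0.180560)+1/4·(-4.004047)+3/4·0.902692≈-0.594833; next y=-3/10·(-0.819440)+1/4·(-0.594833)≈0.097124

0 -1 -2.500 0.000
1 -1 -0.438 -0.625
2 -1 -2.758 0.078
3 -1 -0.522 -0.713
4 -1 -3.178 0.083
5 -1 -0.595 -0.819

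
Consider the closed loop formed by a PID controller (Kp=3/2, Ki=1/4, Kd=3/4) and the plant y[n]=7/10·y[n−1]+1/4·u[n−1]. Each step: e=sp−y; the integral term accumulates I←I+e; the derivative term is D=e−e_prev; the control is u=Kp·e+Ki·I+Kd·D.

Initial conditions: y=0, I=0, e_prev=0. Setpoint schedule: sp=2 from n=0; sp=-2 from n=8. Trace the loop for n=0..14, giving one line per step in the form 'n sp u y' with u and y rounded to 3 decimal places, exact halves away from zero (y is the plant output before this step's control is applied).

0 2 5.000 0.000
1 2 0.875 1.250
2 2 2.391 1.094
3 2 1.826 1.363
4 2 2.069 1.411
5 2 2.017 1.505
6 2 2.079 1.558
7 2 2.098 1.610
8 -2 -7.869 1.652
9 -2 0.406 -0.811
10 -2 -2.600 -0.466
11 -2 -1.450 -0.976
12 -2 -1.914 -1.046
13 -2 -1.793 -1.211
14 -2 -1.901 -1.296

(exact arithmetic carried between steps; '≈' marks a value shown rounded to 6 d.p. or computed from one; I and e_prev carry over from the previous line; the table rounds u and y to 3 d.p., halves away from zero)
n=0: y=0, sp=2, e=sp−y=2; I=2, D=e−e_prev=2; u=3/2·2+1/4·2+3/4·2=5; next y=7/10·0+1/4·5=1.25
n=1: y=1.25, sp=2, e=sp−y=0.75; I=2.75, D=e−e_prev=-1.25; u=3/2·0.75+1/4·2.75+3/4·(-1.25)=0.875; next y=7/10·1.25+1/4·0.875=1.09375
n=2: y=1.09375, sp=2, e=sp−y=0.90625; I=3.65625, D=e−e_prev=0.15625; u=3/2·0.90625+1/4·3.65625+3/4·0.15625=2.390625; next y=7/10·1.09375+1/4·2.390625≈1.363281
n=3: y≈1.363281, sp=2, e=sp−y≈0.636719; I≈4.292969, D=e−e_prev≈-0.269531; u=3/2·0.636719+1/4·4.292969+3/4·(-0.269531)≈1.826172; next y=7/10·1.363281+1/4·1.826172≈1.410840
n=4: y≈1.410840, sp=2, e=sp−y≈0.589160; I≈4.882129, D=e−e_prev≈-0.047559; u=3/2·0.589160+1/4·4.882129+3/4·(-0.047559)≈2.068604; next y=7/10·1.410840+1/4·2.068604≈1.504739
n=5: y≈1.504739, sp=2, e=sp−y≈0.495261; I≈5.377390, D=e−e_prev≈-0.093899; u=3/2·0.495261+1/4·5.377390+3/4·(-0.093899)≈2.016815; next y=7/10·1.504739+1/4·2.016815≈1.557521
n=6: y≈1.557521, sp=2, e=sp−y≈0.442479; I≈5.819869, D=e−e_prev≈-0.052782; u=3/2·0.442479+1/4·5.819869+3/4·(-0.052782)≈2.079099; next y=7/10·1.557521+1/4·2.079099≈1.610039
n=7: y≈1.610039, sp=2, e=sp−y≈0.389961; I≈6.209830, D=e−e_prev≈-0.052519; u=3/2·0.389961+1/4·6.209830+3/4·(-0.052519)≈2.098009; next y=7/10·1.610039+1/4·2.098009≈1.651530
n=8: y≈1.651530, sp=-2, e=sp−y≈-3.651530; I≈2.558300, D=e−e_prev≈-4.041490; u=3/2·(-3.651530)+1/4·2.558300+3/4·(-4.041490)≈-7.868838; next y=7/10·1.651530+1/4·(-7.868838)≈-0.811138
n=9: y≈-0.811138, sp=-2, e=sp−y≈-1.188862; I≈1.369438, D=e−e_prev≈2.462668; u=3/2·(-1.188862)+1/4·1.369438+3/4·2.462668≈0.406069; next y=7/10·(-0.811138)+1/4·0.406069≈-0.466280
n=10: y≈-0.466280, sp=-2, e=sp−y≈-1.533720; I≈-0.164282, D=e−e_prev≈-0.344859; u=3/2·(-1.533720)+1/4·(-0.164282)+3/4·(-0.344859)≈-2.600295; next y=7/10·(-0.466280)+1/4·(-2.600295)≈-0.976470
n=11: y≈-0.976470, sp=-2, e=sp−y≈-1.023530; I≈-1.187812, D=e−e_prev≈0.510190; u=3/2·(-1.023530)+1/4·(-1.187812)+3/4·0.510190≈-1.449606; next y=7/10·(-0.976470)+1/4·(-1.449606)≈-1.045930
n=12: y≈-1.045930, sp=-2, e=sp−y≈-0.954070; I≈-2.141882, D=e−e_prev≈0.069461; u=3/2·(-0.954070)+1/4·(-2.141882)+3/4·0.069461≈-1.914480; next y=7/10·(-1.045930)+1/4·(-1.914480)≈-1.210771
n=13: y≈-1.210771, sp=-2, e=sp−y≈-0.789229; I≈-2.931111, D=e−e_prev≈0.164841; u=3/2·(-0.789229)+1/4·(-2.931111)+3/4·0.164841≈-1.792991; next y=7/10·(-1.210771)+1/4·(-1.792991)≈-1.295787
n=14: y≈-1.295787, sp=-2, e=sp−y≈-0.704213; I≈-3.635324, D=e−e_prev≈0.085016; u=3/2·(-0.704213)+1/4·(-3.635324)+3/4·0.085016≈-1.901388; next y=7/10·(-1.295787)+1/4·(-1.901388)≈-1.382398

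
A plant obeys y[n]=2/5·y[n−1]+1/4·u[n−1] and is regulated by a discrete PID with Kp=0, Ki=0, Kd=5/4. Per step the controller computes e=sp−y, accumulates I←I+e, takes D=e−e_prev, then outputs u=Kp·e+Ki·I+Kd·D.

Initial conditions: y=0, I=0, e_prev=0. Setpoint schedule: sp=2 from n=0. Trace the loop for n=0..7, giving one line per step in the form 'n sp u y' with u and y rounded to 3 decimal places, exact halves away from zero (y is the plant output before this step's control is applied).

0 2 2.500 0.000
1 2 -0.781 0.625
2 2 0.713 0.055
3 2 -0.182 0.200
4 2 0.207 0.035
5 2 -0.039 0.066
6 2 0.061 0.017
7 2 -0.007 0.022

(exact arithmetic carried between steps; '≈' marks a value shown rounded to 6 d.p. or computed from one; I and e_prev carry over from the previous line; the table rounds u and y to 3 d.p., halves away from zero)
n=0: y=0, sp=2, e=sp−y=2; I=2, D=e−e_prev=2; u=0·2+0·2+5/4·2=2.5; next y=2/5·0+1/4·2.5=0.625
n=1: y=0.625, sp=2, e=sp−y=1.375; I=3.375, D=e−e_prev=-0.625; u=0·1.375+0·3.375+5/4·(-0.625)=-0.78125; next y=2/5·0.625+1/4·(-0.78125)≈0.054688
n=2: y≈0.054688, sp=2, e=sp−y≈1.945313; I≈5.320313, D=e−e_prev≈0.570313; u=0·1.945313+0·5.320313+5/4·0.570313≈0.712891; next y=2/5·0.054688+1/4·0.712891≈0.200098
n=3: y≈0.200098, sp=2, e=sp−y≈1.799902; I≈7.120215, D=e−e_prev≈-0.145410; u=0·1.799902+0·7.120215+5/4·(-0.145410)≈-0.181763; next y=2/5·0.200098+1/4·(-0.181763)≈0.034598
n=4: y≈0.034598, sp=2, e=sp−y≈1.965402; I≈9.085616, D=e−e_prev≈0.165499; u=0·1.965402+0·9.085616+5/4·0.165499≈0.206874; next y=2/5·0.034598+1/4·0.206874≈0.065558
n=5: y≈0.065558, sp=2, e=sp−y≈1.934442; I≈11.020059, D=e−e_prev≈-0.030959; u=0·1.934442+0·11.020059+5/4·(-0.030959)≈-0.038699; next y=2/5·0.065558+1/4·(-0.038699)≈0.016548
n=6: y≈0.016548, sp=2, e=sp−y≈1.983452; I≈13.003510, D=e−e_prev≈0.049010; u=0·1.983452+0·13.003510+5/4·0.049010≈0.061262; next y=2/5·0.016548+1/4·0.061262≈0.021935
n=7: y≈0.021935, sp=2, e=sp−y≈1.978065; I≈14.981575, D=e−e_prev≈-0.005387; u=0·1.978065+0·14.981575+5/4·(-0.005387)≈-0.006733; next y=2/5·0.021935+1/4·(-0.006733)≈0.007091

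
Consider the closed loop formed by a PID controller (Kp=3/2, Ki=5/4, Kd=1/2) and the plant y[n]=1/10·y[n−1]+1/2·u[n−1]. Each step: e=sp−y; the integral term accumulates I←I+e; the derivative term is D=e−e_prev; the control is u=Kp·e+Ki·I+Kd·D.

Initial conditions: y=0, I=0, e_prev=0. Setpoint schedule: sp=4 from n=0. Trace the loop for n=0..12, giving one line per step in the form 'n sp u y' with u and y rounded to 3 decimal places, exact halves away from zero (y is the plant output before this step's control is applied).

0 4 13.000 0.000
1 4 -5.125 6.500
2 4 22.341 -1.913
3 4 -16.373 10.979
4 4 40.069 -7.088
5 4 -40.950 19.325
6 4 76.171 -18.542
7 4 -92.599 36.231
8 4 150.948 -42.676
9 4 -200.279 71.206
10 4 306.386 -93.019
11 4 -424.410 143.891
12 4 629.729 -197.816

(exact arithmetic carried between steps; '≈' marks a value shown rounded to 6 d.p. or computed from one; I and e_prev carry over from the previous line; the table rounds u and y to 3 d.p., halves away from zero)
n=0: y=0, sp=4, e=sp−y=4; I=4, D=e−e_prev=4; u=3/2·4+5/4·4+1/2·4=13; next y=1/10·0+1/2·13=6.5
n=1: y=6.5, sp=4, e=sp−y=-2.5; I=1.5, D=e−e_prev=-6.5; u=3/2·(-2.5)+5/4·1.5+1/2·(-6.5)=-5.125; next y=1/10·6.5+1/2·(-5.125)=-1.9125
n=2: y=-1.9125, sp=4, e=sp−y=5.9125; I=7.4125, D=e−e_prev=8.4125; u=3/2·5.9125+5/4·7.4125+1/2·8.4125=22.340625; next y=1/10·(-1.9125)+1/2·22.340625≈10.979063
n=3: y≈10.979063, sp=4, e=sp−y≈-6.979063; I≈0.433438, D=e−e_prev≈-12.891563; u=3/2·(-6.979063)+5/4·0.433438+1/2·(-12.891563)≈-16.372578; next y=1/10·10.979063+1/2·(-16.372578)≈-7.088383
n=4: y≈-7.088383, sp=4, e=sp−y≈11.088383; I≈11.521820, D=e−e_prev≈18.067445; u=3/2·11.088383+5/4·11.521820+1/2·18.067445≈40.068572; next y=1/10·(-7.088383)+1/2·40.068572≈19.325448
n=5: y≈19.325448, sp=4, e=sp−y≈-15.325448; I≈-3.803628, D=e−e_prev≈-26.413831; u=3/2·(-15.325448)+5/4·(-3.803628)+1/2·(-26.413831)≈-40.949622; next y=1/10·19.325448+1/2·(-40.949622)≈-18.542266
n=6: y≈-18.542266, sp=4, e=sp−y≈22.542266; I≈18.738638, D=e−e_prev≈37.867714; u=3/2·22.542266+5/4·18.738638+1/2·37.867714≈76.170554; next y=1/10·(-18.542266)+1/2·76.170554≈36.231050
n=7: y≈36.231050, sp=4, e=sp−y≈-32.231050; I≈-13.492412, D=e−e_prev≈-54.773316; u=3/2·(-32.231050)+5/4·(-13.492412)+1/2·(-54.773316)≈-92.598749; next y=1/10·36.231050+1/2·(-92.598749)≈-42.676269
n=8: y≈-42.676269, sp=4, e=sp−y≈46.676269; I≈33.183857, D=e−e_prev≈78.907320; u=3/2·46.676269+5/4·33.183857+1/2·78.907320≈150.947885; next y=1/10·(-42.676269)+1/2·150.947885≈71.206316
n=9: y≈71.206316, sp=4, e=sp−y≈-67.206316; I≈-34.022458, D=e−e_prev≈-113.882585; u=3/2·(-67.206316)+5/4·(-34.022458)+1/2·(-113.882585)≈-200.278839; next y=1/10·71.206316+1/2·(-200.278839)≈-93.018788
n=10: y≈-93.018788, sp=4, e=sp−y≈97.018788; I≈62.996330, D=e−e_prev≈164.225104; u=3/2·97.018788+5/4·62.996330+1/2·164.225104≈306.386146; next y=1/10·(-93.018788)+1/2·306.386146≈143.891194
n=11: y≈143.891194, sp=4, e=sp−y≈-139.891194; I≈-76.894865, D=e−e_prev≈-236.909982; u=3/2·(-139.891194)+5/4·(-76.894865)+1/2·(-236.909982)≈-424.410363; next y=1/10·143.891194+1/2·(-424.410363)≈-197.816062
n=12: y≈-197.816062, sp=4, e=sp−y≈201.816062; I≈124.921198, D=e−e_prev≈341.707256; u=3/2·201.816062+5/4·124.921198+1/2·341.707256≈629.729219; next y=1/10·(-197.816062)+1/2·629.729219≈295.083003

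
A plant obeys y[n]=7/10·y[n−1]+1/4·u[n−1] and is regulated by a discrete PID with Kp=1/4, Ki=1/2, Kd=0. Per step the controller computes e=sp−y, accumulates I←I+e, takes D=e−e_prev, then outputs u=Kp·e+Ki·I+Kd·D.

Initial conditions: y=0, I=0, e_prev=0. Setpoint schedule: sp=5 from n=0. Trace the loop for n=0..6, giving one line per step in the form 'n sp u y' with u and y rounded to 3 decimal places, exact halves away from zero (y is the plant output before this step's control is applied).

0 5 3.750 0.000
1 5 5.547 0.938
2 5 6.749 2.043
3 5 7.422 3.117
4 5 7.673 4.038
5 5 7.624 4.745
6 5 7.390 5.227

(exact arithmetic carried between steps; '≈' marks a value shown rounded to 6 d.p. or computed from one; I and e_prev carry over from the previous line; the table rounds u and y to 3 d.p., halves away from zero)
n=0: y=0, sp=5, e=sp−y=5; I=5, D=e−e_prev=5; u=1/4·5+1/2·5+0·5=3.75; next y=7/10·0+1/4·3.75=0.9375
n=1: y=0.9375, sp=5, e=sp−y=4.0625; I=9.0625, D=e−e_prev=-0.9375; u=1/4·4.0625+1/2·9.0625+0·(-0.9375)=5.546875; next y=7/10·0.9375+1/4·5.546875≈2.042969
n=2: y≈2.042969, sp=5, e=sp−y≈2.957031; I≈12.019531, D=e−e_prev≈-1.105469; u=1/4·2.957031+1/2·12.019531+0·(-1.105469)≈6.749023; next y=7/10·2.042969+1/4·6.749023≈3.117334
n=3: y≈3.117334, sp=5, e=sp−y≈1.882666; I≈13.902197, D=e−e_prev≈-1.074365; u=1/4·1.882666+1/2·13.902197+0·(-1.074365)≈7.421765; next y=7/10·3.117334+1/4·7.421765≈4.037575
n=4: y≈4.037575, sp=5, e=sp−y≈0.962425; I≈14.864622, D=e−e_prev≈-0.920241; u=1/4·0.962425+1/2·14.864622+0·(-0.920241)≈7.672917; next y=7/10·4.037575+1/4·7.672917≈4.744532
n=5: y≈4.744532, sp=5, e=sp−y≈0.255468; I≈15.120090, D=e−e_prev≈-0.706957; u=1/4·0.255468+1/2·15.120090+0·(-0.706957)≈7.623912; next y=7/10·4.744532+1/4·7.623912≈5.227150
n=6: y≈5.227150, sp=5, e=sp−y≈-0.227150; I≈14.892940, D=e−e_prev≈-0.482618; u=1/4·(-0.227150)+1/2·14.892940+0·(-0.482618)≈7.389682; next y=7/10·5.227150+1/4·7.389682≈5.506426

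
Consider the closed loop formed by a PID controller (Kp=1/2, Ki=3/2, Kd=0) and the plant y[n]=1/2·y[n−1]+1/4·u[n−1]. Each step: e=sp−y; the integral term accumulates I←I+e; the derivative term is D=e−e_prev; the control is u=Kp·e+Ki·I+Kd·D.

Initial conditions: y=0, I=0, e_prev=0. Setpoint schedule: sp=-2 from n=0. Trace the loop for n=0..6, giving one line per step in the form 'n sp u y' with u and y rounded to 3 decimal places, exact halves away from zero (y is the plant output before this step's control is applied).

(exact arithmetic carried between steps; '≈' marks a value shown rounded to 6 d.p. or computed from one; I and e_prev carry over from the previous line; the table rounds u and y to 3 d.p., halves away from zero)
n=0: y=0, sp=-2, e=sp−y=-2; I=-2, D=e−e_prev=-2; u=1/2·(-2)+3/2·(-2)+0·(-2)=-4; next y=1/2·0+1/4·(-4)=-1
n=1: y=-1, sp=-2, e=sp−y=-1; I=-3, D=e−e_prev=1; u=1/2·(-1)+3/2·(-3)+0·1=-5; next y=1/2·(-1)+1/4·(-5)=-1.75
n=2: y=-1.75, sp=-2, e=sp−y=-0.25; I=-3.25, D=e−e_prev=0.75; u=1/2·(-0.25)+3/2·(-3.25)+0·0.75=-5; next y=1/2·(-1.75)+1/4·(-5)=-2.125
n=3: y=-2.125, sp=-2, e=sp−y=0.125; I=-3.125, D=e−e_prev=0.375; u=1/2·0.125+3/2·(-3.125)+0·0.375=-4.625; next y=1/2·(-2.125)+1/4·(-4.625)=-2.21875
n=4: y=-2.21875, sp=-2, e=sp−y=0.21875; I=-2.90625, D=e−e_prev=0.09375; u=1/2·0.21875+3/2·(-2.90625)+0·0.09375=-4.25; next y=1/2·(-2.21875)+1/4·(-4.25)=-2.171875
n=5: y=-2.171875, sp=-2, e=sp−y=0.171875; I=-2.734375, D=e−e_prev=-0.046875; u=1/2·0.171875+3/2·(-2.734375)+0·(-0.046875)=-4.015625; next y=1/2·(-2.171875)+1/4·(-4.015625)≈-2.089844
n=6: y≈-2.089844, sp=-2, e=sp−y≈0.089844; I≈-2.644531, D=e−e_prev≈-0.082031; u=1/2·0.089844+3/2·(-2.644531)+0·(-0.082031)≈-3.921875; next y=1/2·(-2.089844)+1/4·(-3.921875)≈-2.025391

0 -2 -4.000 0.000
1 -2 -5.000 -1.000
2 -2 -5.000 -1.750
3 -2 -4.625 -2.125
4 -2 -4.250 -2.219
5 -2 -4.016 -2.172
6 -2 -3.922 -2.090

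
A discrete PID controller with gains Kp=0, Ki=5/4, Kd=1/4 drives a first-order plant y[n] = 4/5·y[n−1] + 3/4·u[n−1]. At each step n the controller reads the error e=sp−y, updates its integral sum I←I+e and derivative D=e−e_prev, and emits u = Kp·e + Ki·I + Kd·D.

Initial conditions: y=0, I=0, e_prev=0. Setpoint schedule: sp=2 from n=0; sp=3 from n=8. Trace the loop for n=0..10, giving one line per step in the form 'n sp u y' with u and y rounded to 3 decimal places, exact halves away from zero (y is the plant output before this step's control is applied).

(exact arithmetic carried between steps; '≈' marks a value shown rounded to 6 d.p. or computed from one; I and e_prev carry over from the previous line; the table rounds u and y to 3 d.p., halves away from zero)
n=0: y=0, sp=2, e=sp−y=2; I=2, D=e−e_prev=2; u=0·2+5/4·2+1/4·2=3; next y=4/5·0+3/4·3=2.25
n=1: y=2.25, sp=2, e=sp−y=-0.25; I=1.75, D=e−e_prev=-2.25; u=0·(-0.25)+5/4·1.75+1/4·(-2.25)=1.625; next y=4/5·2.25+3/4·1.625=3.01875
n=2: y=3.01875, sp=2, e=sp−y=-1.01875; I=0.73125, D=e−e_prev=-0.76875; u=0·(-1.01875)+5/4·0.73125+1/4·(-0.76875)=0.721875; next y=4/5·3.01875+3/4·0.721875≈2.956406
n=3: y≈2.956406, sp=2, e=sp−y≈-0.956406; I≈-0.225156, D=e−e_prev≈0.062344; u=0·(-0.956406)+5/4·(-0.225156)+1/4·0.062344≈-0.265859; next y=4/5·2.956406+3/4·(-0.265859)≈2.165730
n=4: y≈2.165730, sp=2, e=sp−y≈-0.165730; I≈-0.390887, D=e−e_prev≈0.790676; u=0·(-0.165730)+5/4·(-0.390887)+1/4·0.790676≈-0.290939; next y=4/5·2.165730+3/4·(-0.290939)≈1.514380
n=5: y≈1.514380, sp=2, e=sp−y≈0.485620; I≈0.094733, D=e−e_prev≈0.651351; u=0·0.485620+5/4·0.094733+1/4·0.651351≈0.281255; next y=4/5·1.514380+3/4·0.281255≈1.422445
n=6: y≈1.422445, sp=2, e=sp−y≈0.577555; I≈0.672289, D=e−e_prev≈0.091935; u=0·0.577555+5/4·0.672289+1/4·0.091935≈0.863345; next y=4/5·1.422445+3/4·0.863345≈1.785464
n=7: y≈1.785464, sp=2, e=sp−y≈0.214536; I≈0.886824, D=e−e_prev≈-0.363020; u=0·0.214536+5/4·0.886824+1/4·(-0.363020)≈1.017776; next y=4/5·1.785464+3/4·1.017776≈2.191703
n=8: y≈2.191703, sp=3, e=sp−y≈0.808297; I≈1.695121, D=e−e_prev≈0.593761; u=0·0.808297+5/4·1.695121+1/4·0.593761≈2.267342; next y=4/5·2.191703+3/4·2.267342≈3.453869
n=9: y≈3.453869, sp=3, e=sp−y≈-0.453869; I≈1.241252, D=e−e_prev≈-1.262166; u=0·(-0.453869)+5/4·1.241252+1/4·(-1.262166)≈1.236024; next y=4/5·3.453869+3/4·1.236024≈3.690113
n=10: y≈3.690113, sp=3, e=sp−y≈-0.690113; I≈0.551139, D=e−e_prev≈-0.236244; u=0·(-0.690113)+5/4·0.551139+1/4·(-0.236244)≈0.629863; next y=4/5·3.690113+3/4·0.629863≈3.424488

0 2 3.000 0.000
1 2 1.625 2.250
2 2 0.722 3.019
3 2 -0.266 2.956
4 2 -0.291 2.166
5 2 0.281 1.514
6 2 0.863 1.422
7 2 1.018 1.785
8 3 2.267 2.192
9 3 1.236 3.454
10 3 0.630 3.690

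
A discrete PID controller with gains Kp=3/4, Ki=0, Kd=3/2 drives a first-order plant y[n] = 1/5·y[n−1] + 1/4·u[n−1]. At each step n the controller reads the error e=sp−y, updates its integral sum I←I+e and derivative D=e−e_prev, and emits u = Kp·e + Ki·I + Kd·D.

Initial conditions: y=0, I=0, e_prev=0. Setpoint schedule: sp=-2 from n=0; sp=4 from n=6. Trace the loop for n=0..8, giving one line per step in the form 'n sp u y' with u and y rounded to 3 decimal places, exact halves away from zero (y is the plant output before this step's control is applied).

0 -2 -4.500 0.000
1 -2 1.031 -1.125
2 -2 -3.261 0.033
3 -2 0.369 -0.809
4 -2 -2.557 -0.070
5 -2 -0.135 -0.653
6 4 11.390 -0.164
7 4 -3.579 2.815
8 4 7.969 -0.332

(exact arithmetic carried between steps; '≈' marks a value shown rounded to 6 d.p. or computed from one; I and e_prev carry over from the previous line; the table rounds u and y to 3 d.p., halves away from zero)
n=0: y=0, sp=-2, e=sp−y=-2; I=-2, D=e−e_prev=-2; u=3/4·(-2)+0·(-2)+3/2·(-2)=-4.5; next y=1/5·0+1/4·(-4.5)=-1.125
n=1: y=-1.125, sp=-2, e=sp−y=-0.875; I=-2.875, D=e−e_prev=1.125; u=3/4·(-0.875)+0·(-2.875)+3/2·1.125=1.03125; next y=1/5·(-1.125)+1/4·1.03125≈0.032813
n=2: y≈0.032813, sp=-2, e=sp−y≈-2.032813; I≈-4.907813, D=e−e_prev≈-1.157813; u=3/4·(-2.032813)+0·(-4.907813)+3/2·(-1.157813)≈-3.261328; next y=1/5·0.032813+1/4·(-3.261328)≈-0.808770
n=3: y≈-0.808770, sp=-2, e=sp−y≈-1.191230; I≈-6.099043, D=e−e_prev≈0.841582; u=3/4·(-1.191230)+0·(-6.099043)+3/2·0.841582≈0.368950; next y=1/5·(-0.808770)+1/4·0.368950≈-0.069516
n=4: y≈-0.069516, sp=-2, e=sp−y≈-1.930484; I≈-8.029527, D=e−e_prev≈-0.739253; u=3/4·(-1.930484)+0·(-8.029527)+3/2·(-0.739253)≈-2.556742; next y=1/5·(-0.069516)+1/4·(-2.556742)≈-0.653089
n=5: y≈-0.653089, sp=-2, e=sp−y≈-1.346911; I≈-9.376438, D=e−e_prev≈0.583573; u=3/4·(-1.346911)+0·(-9.376438)+3/2·0.583573≈-0.134825; next y=1/5·(-0.653089)+1/4·(-0.134825)≈-0.164324
n=6: y≈-0.164324, sp=4, e=sp−y≈4.164324; I≈-5.212114, D=e−e_prev≈5.511235; u=3/4·4.164324+0·(-5.212114)+3/2·5.511235≈11.390095; next y=1/5·(-0.164324)+1/4·11.390095≈2.814659
n=7: y≈2.814659, sp=4, e=sp−y≈1.185341; I≈-4.026773, D=e−e_prev≈-2.978983; u=3/4·1.185341+0·(-4.026773)+3/2·(-2.978983)≈-3.579469; next y=1/5·2.814659+1/4·(-3.579469)≈-0.331935
n=8: y≈-0.331935, sp=4, e=sp−y≈4.331935; I≈0.305162, D=e−e_prev≈3.146594; u=3/4·4.331935+0·0.305162+3/2·3.146594≈7.968843; next y=1/5·(-0.331935)+1/4·7.968843≈1.925824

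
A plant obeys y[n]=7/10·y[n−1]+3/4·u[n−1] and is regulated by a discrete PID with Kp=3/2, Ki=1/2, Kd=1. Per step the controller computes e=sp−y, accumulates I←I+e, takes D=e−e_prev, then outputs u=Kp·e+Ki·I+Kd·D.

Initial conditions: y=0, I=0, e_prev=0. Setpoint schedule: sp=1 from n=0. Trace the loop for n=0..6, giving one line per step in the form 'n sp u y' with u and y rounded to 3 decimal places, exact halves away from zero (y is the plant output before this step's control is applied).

0 1 3.000 0.000
1 1 -4.250 2.250
2 1 8.963 -1.613
3 1 -15.211 5.593
4 1 28.956 -7.493
5 1 -51.778 16.472
6 1 95.777 -27.303

(exact arithmetic carried between steps; '≈' marks a value shown rounded to 6 d.p. or computed from one; I and e_prev carry over from the previous line; the table rounds u and y to 3 d.p., halves away from zero)
n=0: y=0, sp=1, e=sp−y=1; I=1, D=e−e_prev=1; u=3/2·1+1/2·1+1·1=3; next y=7/10·0+3/4·3=2.25
n=1: y=2.25, sp=1, e=sp−y=-1.25; I=-0.25, D=e−e_prev=-2.25; u=3/2·(-1.25)+1/2·(-0.25)+1·(-2.25)=-4.25; next y=7/10·2.25+3/4·(-4.25)=-1.6125
n=2: y=-1.6125, sp=1, e=sp−y=2.6125; I=2.3625, D=e−e_prev=3.8625; u=3/2·2.6125+1/2·2.3625+1·3.8625=8.9625; next y=7/10·(-1.6125)+3/4·8.9625=5.593125
n=3: y=5.593125, sp=1, e=sp−y=-4.593125; I=-2.230625, D=e−e_prev=-7.205625; u=3/2·(-4.593125)+1/2·(-2.230625)+1·(-7.205625)=-15.210625; next y=7/10·5.593125+3/4·(-15.210625)≈-7.492781
n=4: y≈-7.492781, sp=1, e=sp−y≈8.492781; I≈6.262156, D=e−e_prev≈13.085906; u=3/2·8.492781+1/2·6.262156+1·13.085906≈28.956156; next y=7/10·(-7.492781)+3/4·28.956156≈16.472170
n=5: y≈16.472170, sp=1, e=sp−y≈-15.472170; I≈-9.210014, D=e−e_prev≈-23.964952; u=3/2·(-15.472170)+1/2·(-9.210014)+1·(-23.964952)≈-51.778214; next y=7/10·16.472170+3/4·(-51.778214)≈-27.303141
n=6: y≈-27.303141, sp=1, e=sp−y≈28.303141; I≈19.093127, D=e−e_prev≈43.775312; u=3/2·28.303141+1/2·19.093127+1·43.775312≈95.776587; next y=7/10·(-27.303141)+3/4·95.776587≈52.720242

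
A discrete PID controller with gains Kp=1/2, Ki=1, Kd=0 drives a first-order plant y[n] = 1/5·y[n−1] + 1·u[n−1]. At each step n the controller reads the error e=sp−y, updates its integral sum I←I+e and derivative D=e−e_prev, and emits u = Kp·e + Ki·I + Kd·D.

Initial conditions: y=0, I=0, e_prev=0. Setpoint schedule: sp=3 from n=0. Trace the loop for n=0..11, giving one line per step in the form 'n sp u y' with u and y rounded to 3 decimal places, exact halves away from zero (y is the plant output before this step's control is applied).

0 3 4.500 0.000
1 3 0.750 4.500
2 3 3.525 1.650
3 3 1.568 3.855
4 3 2.987 2.339
5 3 1.974 3.455
6 3 2.704 2.665
7 3 2.181 3.237
8 3 2.557 2.828
9 3 2.287 3.123
10 3 2.481 2.912
11 3 2.342 3.063

(exact arithmetic carried between steps; '≈' marks a value shown rounded to 6 d.p. or computed from one; I and e_prev carry over from the previous line; the table rounds u and y to 3 d.p., halves away from zero)
n=0: y=0, sp=3, e=sp−y=3; I=3, D=e−e_prev=3; u=1/2·3+1·3+0·3=4.5; next y=1/5·0+1·4.5=4.5
n=1: y=4.5, sp=3, e=sp−y=-1.5; I=1.5, D=e−e_prev=-4.5; u=1/2·(-1.5)+1·1.5+0·(-4.5)=0.75; next y=1/5·4.5+1·0.75=1.65
n=2: y=1.65, sp=3, e=sp−y=1.35; I=2.85, D=e−e_prev=2.85; u=1/2·1.35+1·2.85+0·2.85=3.525; next y=1/5·1.65+1·3.525=3.855
n=3: y=3.855, sp=3, e=sp−y=-0.855; I=1.995, D=e−e_prev=-2.205; u=1/2·(-0.855)+1·1.995+0·(-2.205)=1.5675; next y=1/5·3.855+1·1.5675=2.3385
n=4: y=2.3385, sp=3, e=sp−y=0.6615; I=2.6565, D=e−e_prev=1.5165; u=1/2·0.6615+1·2.6565+0·1.5165=2.98725; next y=1/5·2.3385+1·2.98725=3.45495
n=5: y=3.45495, sp=3, e=sp−y=-0.45495; I=2.20155, D=e−e_prev=-1.11645; u=1/2·(-0.45495)+1·2.20155+0·(-1.11645)=1.974075; next y=1/5·3.45495+1·1.974075=2.665065
n=6: y=2.665065, sp=3, e=sp−y=0.334935; I=2.536485, D=e−e_prev=0.789885; u=1/2·0.334935+1·2.536485+0·0.789885≈2.703953; next y=1/5·2.665065+1·2.703953≈3.236966
n=7: y≈3.236966, sp=3, e=sp−y≈-0.236966; I≈2.299520, D=e−e_prev≈-0.571901; u=1/2·(-0.236966)+1·2.299520+0·(-0.571901)≈2.181037; next y=1/5·3.236966+1·2.181037≈2.828430
n=8: y≈2.828430, sp=3, e=sp−y≈0.171570; I≈2.471090, D=e−e_prev≈0.408536; u=1/2·0.171570+1·2.471090+0·0.408536≈2.556875; next y=1/5·2.828430+1·2.556875≈3.122561
n=9: y≈3.122561, sp=3, e=sp−y≈-0.122561; I≈2.348529, D=e−e_prev≈-0.294131; u=1/2·(-0.122561)+1·2.348529+0·(-0.294131)≈2.287249; next y=1/5·3.122561+1·2.287249≈2.911761
n=10: y≈2.911761, sp=3, e=sp−y≈0.088239; I≈2.436768, D=e−e_prev≈0.210800; u=1/2·0.088239+1·2.436768+0·0.210800≈2.480888; next y=1/5·2.911761+1·2.480888≈3.063240
n=11: y≈3.063240, sp=3, e=sp−y≈-0.063240; I≈2.373528, D=e−e_prev≈-0.151479; u=1/2·(-0.063240)+1·2.373528+0·(-0.151479)≈2.341908; next y=1/5·3.063240+1·2.341908≈2.954556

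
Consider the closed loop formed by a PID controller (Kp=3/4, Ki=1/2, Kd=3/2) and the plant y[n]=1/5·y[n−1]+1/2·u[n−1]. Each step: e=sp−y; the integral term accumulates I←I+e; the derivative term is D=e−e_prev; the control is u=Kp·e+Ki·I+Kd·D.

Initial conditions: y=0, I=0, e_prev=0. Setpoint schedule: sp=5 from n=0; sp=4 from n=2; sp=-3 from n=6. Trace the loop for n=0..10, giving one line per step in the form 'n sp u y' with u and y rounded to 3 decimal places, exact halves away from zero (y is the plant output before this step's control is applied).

(exact arithmetic carried between steps; '≈' marks a value shown rounded to 6 d.p. or computed from one; I and e_prev carry over from the previous line; the table rounds u and y to 3 d.p., halves away from zero)
n=0: y=0, sp=5, e=sp−y=5; I=5, D=e−e_prev=5; u=3/4·5+1/2·5+3/2·5=13.75; next y=1/5·0+1/2·13.75=6.875
n=1: y=6.875, sp=5, e=sp−y=-1.875; I=3.125, D=e−e_prev=-6.875; u=3/4·(-1.875)+1/2·3.125+3/2·(-6.875)=-10.15625; next y=1/5·6.875+1/2·(-10.15625)=-3.703125
n=2: y=-3.703125, sp=4, e=sp−y=7.703125; I=10.828125, D=e−e_prev=9.578125; u=3/4·7.703125+1/2·10.828125+3/2·9.578125≈25.558594; next y=1/5·(-3.703125)+1/2·25.558594≈12.038672
n=3: y≈12.038672, sp=4, e=sp−y≈-8.038672; I≈2.789453, D=e−e_prev≈-15.741797; u=3/4·(-8.038672)+1/2·2.789453+3/2·(-15.741797)≈-28.246973; next y=1/5·12.038672+1/2·(-28.246973)≈-11.715752
n=4: y≈-11.715752, sp=4, e=sp−y≈15.715752; I≈18.505205, D=e−e_prev≈23.754424; u=3/4·15.715752+1/2·18.505205+3/2·23.754424≈56.671052; next y=1/5·(-11.715752)+1/2·56.671052≈25.992376
n=5: y≈25.992376, sp=4, e=sp−y≈-21.992376; I≈-3.487171, D=e−e_prev≈-37.708128; u=3/4·(-21.992376)+1/2·(-3.487171)+3/2·(-37.708128)≈-74.800059; next y=1/5·25.992376+1/2·(-74.800059)≈-32.201554
n=6: y≈-32.201554, sp=-3, e=sp−y≈29.201554; I≈25.714384, D=e−e_prev≈51.193930; u=3/4·29.201554+1/2·25.714384+3/2·51.193930≈111.549252; next y=1/5·(-32.201554)+1/2·111.549252≈49.334315
n=7: y≈49.334315, sp=-3, e=sp−y≈-52.334315; I≈-26.619932, D=e−e_prev≈-81.535869; u=3/4·(-52.334315)+1/2·(-26.619932)+3/2·(-81.535869)≈-174.864507; next y=1/5·49.334315+1/2·(-174.864507)≈-77.565390
n=8: y≈-77.565390, sp=-3, e=sp−y≈74.565390; I≈47.945458, D=e−e_prev≈126.899706; u=3/4·74.565390+1/2·47.945458+3/2·126.899706≈270.246330; next y=1/5·(-77.565390)+1/2·270.246330≈119.610087
n=9: y≈119.610087, sp=-3, e=sp−y≈-122.610087; I≈-74.664629, D=e−e_prev≈-197.175477; u=3/4·(-122.610087)+1/2·(-74.664629)+3/2·(-197.175477)≈-425.053096; next y=1/5·119.610087+1/2·(-425.053096)≈-188.604530
n=10: y≈-188.604530, sp=-3, e=sp−y≈185.604530; I≈110.939902, D=e−e_prev≈308.214617; u=3/4·185.604530+1/2·110.939902+3/2·308.214617≈656.995275; next y=1/5·(-188.604530)+1/2·656.995275≈290.776731

0 5 13.750 0.000
1 5 -10.156 6.875
2 4 25.559 -3.703
3 4 -28.247 12.039
4 4 56.671 -11.716
5 4 -74.800 25.992
6 -3 111.549 -32.202
7 -3 -174.865 49.334
8 -3 270.246 -77.565
9 -3 -425.053 119.610
10 -3 656.995 -188.605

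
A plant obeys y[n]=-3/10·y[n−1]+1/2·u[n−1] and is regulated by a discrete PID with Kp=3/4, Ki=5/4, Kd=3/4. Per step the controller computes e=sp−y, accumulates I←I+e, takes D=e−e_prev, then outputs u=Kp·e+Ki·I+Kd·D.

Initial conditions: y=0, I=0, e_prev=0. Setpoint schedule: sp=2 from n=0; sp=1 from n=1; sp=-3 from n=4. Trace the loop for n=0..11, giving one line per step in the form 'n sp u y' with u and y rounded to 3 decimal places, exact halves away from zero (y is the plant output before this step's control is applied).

0 2 5.500 0.000
1 1 -3.813 2.750
2 1 11.886 -2.731
3 1 -13.668 6.762
4 -3 18.218 -8.863
5 -3 -39.907 11.768
6 -3 54.049 -23.484
7 -3 -105.057 34.070
8 -3 158.023 -62.749
9 -3 -281.515 97.836
10 -3 449.727 -170.109
11 -3 -768.859 275.896

(exact arithmetic carried between steps; '≈' marks a value shown rounded to 6 d.p. or computed from one; I and e_prev carry over from the previous line; the table rounds u and y to 3 d.p., halves away from zero)
n=0: y=0, sp=2, e=sp−y=2; I=2, D=e−e_prev=2; u=3/4·2+5/4·2+3/4·2=5.5; next y=-3/10·0+1/2·5.5=2.75
n=1: y=2.75, sp=1, e=sp−y=-1.75; I=0.25, D=e−e_prev=-3.75; u=3/4·(-1.75)+5/4·0.25+3/4·(-3.75)=-3.8125; next y=-3/10·2.75+1/2·(-3.8125)=-2.73125
n=2: y=-2.73125, sp=1, e=sp−y=3.73125; I=3.98125, D=e−e_prev=5.48125; u=3/4·3.73125+5/4·3.98125+3/4·5.48125≈11.885938; next y=-3/10·(-2.73125)+1/2·11.885938≈6.762344
n=3: y≈6.762344, sp=1, e=sp−y≈-5.762344; I≈-1.781094, D=e−e_prev≈-9.493594; u=3/4·(-5.762344)+5/4·(-1.781094)+3/4·(-9.493594)≈-13.668320; next y=-3/10·6.762344+1/2·(-13.668320)≈-8.862863
n=4: y≈-8.862863, sp=-3, e=sp−y≈5.862863; I≈4.081770, D=e−e_prev≈11.625207; u=3/4·5.862863+5/4·4.081770+3/4·11.625207≈18.218265; next y=-3/10·(-8.862863)+1/2·18.218265≈11.767991
n=5: y≈11.767991, sp=-3, e=sp−y≈-14.767991; I≈-10.686222, D=e−e_prev≈-20.630855; u=3/4·(-14.767991)+5/4·(-10.686222)+3/4·(-20.630855)≈-39.906912; next y=-3/10·11.767991+1/2·(-39.906912)≈-23.483853
n=6: y≈-23.483853, sp=-3, e=sp−y≈20.483853; I≈9.797631, D=e−e_prev≈35.251845; u=3/4·20.483853+5/4·9.797631+3/4·35.251845≈54.048813; next y=-3/10·(-23.483853)+1/2·54.048813≈34.069562
n=7: y≈34.069562, sp=-3, e=sp−y≈-37.069562; I≈-27.271931, D=e−e_prev≈-57.553415; u=3/4·(-37.069562)+5/4·(-27.271931)+3/4·(-57.553415)≈-105.057147; next y=-3/10·34.069562+1/2·(-105.057147)≈-62.749442
n=8: y≈-62.749442, sp=-3, e=sp−y≈59.749442; I≈32.477511, D=e−e_prev≈96.819004; u=3/4·59.749442+5/4·32.477511+3/4·96.819004≈158.023224; next y=-3/10·(-62.749442)+1/2·158.023224≈97.836445
n=9: y≈97.836445, sp=-3, e=sp−y≈-100.836445; I≈-68.358933, D=e−e_prev≈-160.585887; u=3/4·(-100.836445)+5/4·(-68.358933)+3/4·(-160.585887)≈-281.515415; next y=-3/10·97.836445+1/2·(-281.515415)≈-170.108641
n=10: y≈-170.108641, sp=-3, e=sp−y≈167.108641; I≈98.749708, D=e−e_prev≈267.945086; u=3/4·167.108641+5/4·98.749708+3/4·267.945086≈449.727429; next y=-3/10·(-170.108641)+1/2·449.727429≈275.896307
n=11: y≈275.896307, sp=-3, e=sp−y≈-278.896307; I≈-180.146599, D=e−e_prev≈-446.004948; u=3/4·(-278.896307)+5/4·(-180.146599)+3/4·(-446.004948)≈-768.859190; next y=-3/10·275.896307+1/2·(-768.859190)≈-467.198487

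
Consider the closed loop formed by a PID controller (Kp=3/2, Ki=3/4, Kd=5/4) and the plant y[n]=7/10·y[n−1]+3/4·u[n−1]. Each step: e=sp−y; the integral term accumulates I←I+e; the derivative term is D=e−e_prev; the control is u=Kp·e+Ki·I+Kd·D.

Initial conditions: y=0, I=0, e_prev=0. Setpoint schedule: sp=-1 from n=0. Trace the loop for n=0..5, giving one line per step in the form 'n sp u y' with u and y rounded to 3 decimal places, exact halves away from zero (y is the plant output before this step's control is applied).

0 -1 -3.500 0.000
1 -1 6.188 -2.625
2 -1 -14.873 2.803
3 -1 31.045 -9.193
4 -1 -68.952 16.849
5 -1 148.904 -39.919

(exact arithmetic carried between steps; '≈' marks a value shown rounded to 6 d.p. or computed from one; I and e_prev carry over from the previous line; the table rounds u and y to 3 d.p., halves away from zero)
n=0: y=0, sp=-1, e=sp−y=-1; I=-1, D=e−e_prev=-1; u=3/2·(-1)+3/4·(-1)+5/4·(-1)=-3.5; next y=7/10·0+3/4·(-3.5)=-2.625
n=1: y=-2.625, sp=-1, e=sp−y=1.625; I=0.625, D=e−e_prev=2.625; u=3/2·1.625+3/4·0.625+5/4·2.625=6.1875; next y=7/10·(-2.625)+3/4·6.1875=2.803125
n=2: y=2.803125, sp=-1, e=sp−y=-3.803125; I=-3.178125, D=e−e_prev=-5.428125; u=3/2·(-3.803125)+3/4·(-3.178125)+5/4·(-5.428125)≈-14.873438; next y=7/10·2.803125+3/4·(-14.873438)≈-9.192891
n=3: y≈-9.192891, sp=-1, e=sp−y≈8.192891; I≈5.014766, D=e−e_prev≈11.996016; u=3/2·8.192891+3/4·5.014766+5/4·11.996016≈31.045430; next y=7/10·(-9.192891)+3/4·31.045430≈16.849049
n=4: y≈16.849049, sp=-1, e=sp−y≈-17.849049; I≈-12.834283, D=e−e_prev≈-26.041939; u=3/2·(-17.849049)+3/4·(-12.834283)+5/4·(-26.041939)≈-68.951710; next y=7/10·16.849049+3/4·(-68.951710)≈-39.919448
n=5: y≈-39.919448, sp=-1, e=sp−y≈38.919448; I≈26.085165, D=e−e_prev≈56.768497; u=3/2·38.919448+3/4·26.085165+5/4·56.768497≈148.903668; next y=7/10·(-39.919448)+3/4·148.903668≈83.734137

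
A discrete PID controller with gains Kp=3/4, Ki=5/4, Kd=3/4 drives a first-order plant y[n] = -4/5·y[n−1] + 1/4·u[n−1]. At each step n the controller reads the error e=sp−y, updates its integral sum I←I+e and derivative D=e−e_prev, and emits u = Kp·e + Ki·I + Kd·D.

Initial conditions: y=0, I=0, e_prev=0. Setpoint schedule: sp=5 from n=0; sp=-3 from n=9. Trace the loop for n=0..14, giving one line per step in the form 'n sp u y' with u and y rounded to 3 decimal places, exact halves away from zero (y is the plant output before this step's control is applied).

0 5 13.750 0.000
1 5 6.797 3.438
2 5 23.671 -1.051
3 5 6.393 6.758
4 5 39.111 -3.808
5 5 -3.544 12.824
6 5 65.067 -11.146
7 5 -32.632 25.183
8 5 116.477 -28.305
9 -3 -124.194 51.763
10 -3 215.013 -72.459
11 -3 -297.823 111.720
12 -3 454.681 -163.832
13 -3 -674.506 244.736
14 -3 997.416 -364.415

(exact arithmetic carried between steps; '≈' marks a value shown rounded to 6 d.p. or computed from one; I and e_prev carry over from the previous line; the table rounds u and y to 3 d.p., halves away from zero)
n=0: y=0, sp=5, e=sp−y=5; I=5, D=e−e_prev=5; u=3/4·5+5/4·5+3/4·5=13.75; next y=-4/5·0+1/4·13.75=3.4375
n=1: y=3.4375, sp=5, e=sp−y=1.5625; I=6.5625, D=e−e_prev=-3.4375; u=3/4·1.5625+5/4·6.5625+3/4·(-3.4375)=6.796875; next y=-4/5·3.4375+1/4·6.796875≈-1.050781
n=2: y≈-1.050781, sp=5, e=sp−y≈6.050781; I≈12.613281, D=e−e_prev≈4.488281; u=3/4·6.050781+5/4·12.613281+3/4·4.488281≈23.670898; next y=-4/5·(-1.050781)+1/4·23.670898≈6.758350
n=3: y≈6.758350, sp=5, e=sp−y≈-1.758350; I≈10.854932, D=e−e_prev≈-7.809131; u=3/4·(-1.758350)+5/4·10.854932+3/4·(-7.809131)≈6.393054; next y=-4/5·6.758350+1/4·6.393054≈-3.808416
n=4: y≈-3.808416, sp=5, e=sp−y≈8.808416; I≈19.663348, D=e−e_prev≈10.566766; u=3/4·8.808416+5/4·19.663348+3/4·10.566766≈39.110571; next y=-4/5·(-3.808416)+1/4·39.110571≈12.824376
n=5: y≈12.824376, sp=5, e=sp−y≈-7.824376; I≈11.838972, D=e−e_prev≈-16.632792; u=3/4·(-7.824376)+5/4·11.838972+3/4·(-16.632792)≈-3.544161; next y=-4/5·12.824376+1/4·(-3.544161)≈-11.145541
n=6: y≈-11.145541, sp=5, e=sp−y≈16.145541; I≈27.984513, D=e−e_prev≈23.969916; u=3/4·16.145541+5/4·27.984513+3/4·23.969916≈65.067234; next y=-4/5·(-11.145541)+1/4·65.067234≈25.183241
n=7: y≈25.183241, sp=5, e=sp−y≈-20.183241; I≈7.801272, D=e−e_prev≈-36.328782; u=3/4·(-20.183241)+5/4·7.801272+3/4·(-36.328782)≈-32.632427; next y=-4/5·25.183241+1/4·(-32.632427)≈-28.304700
n=8: y≈-28.304700, sp=5, e=sp−y≈33.304700; I≈41.105971, D=e−e_prev≈53.487941; u=3/4·33.304700+5/4·41.105971+3/4·53.487941≈116.476944; next y=-4/5·(-28.304700)+1/4·116.476944≈51.762996
n=9: y≈51.762996, sp=-3, e=sp−y≈-54.762996; I≈-13.657024, D=e−e_prev≈-88.067695; u=3/4·(-54.762996)+5/4·(-13.657024)+3/4·(-88.067695)≈-124.194299; next y=-4/5·51.762996+1/4·(-124.194299)≈-72.458971
n=10: y≈-72.458971, sp=-3, e=sp−y≈69.458971; I≈55.801947, D=e−e_prev≈124.221967; u=3/4·69.458971+5/4·55.801947+3/4·124.221967≈215.013138; next y=-4/5·(-72.458971)+1/4·215.013138≈111.720461
n=11: y≈111.720461, sp=-3, e=sp−y≈-114.720461; I≈-58.918515, D=e−e_prev≈-184.179433; u=3/4·(-114.720461)+5/4·(-58.918515)+3/4·(-184.179433)≈-297.823064; next y=-4/5·111.720461+1/4·(-297.823064)≈-163.832135
n=12: y≈-163.832135, sp=-3, e=sp−y≈160.832135; I≈101.913621, D=e−e_prev≈275.552597; u=3/4·160.832135+5/4·101.913621+3/4·275.552597≈454.680575; next y=-4/5·(-163.832135)+1/4·454.680575≈244.735852
n=13: y≈244.735852, sp=-3, e=sp−y≈-247.735852; I≈-145.822231, D=e−e_prev≈-408.567987; u=3/4·(-247.735852)+5/4·(-145.822231)+3/4·(-408.567987)≈-674.505668; next y=-4/5·244.735852+1/4·(-674.505668)≈-364.415098
n=14: y≈-364.415098, sp=-3, e=sp−y≈361.415098; I≈215.592867, D=e−e_prev≈609.150950; u=3/4·361.415098+5/4·215.592867+3/4·609.150950≈997.415621; next y=-4/5·(-364.415098)+1/4·997.415621≈540.885984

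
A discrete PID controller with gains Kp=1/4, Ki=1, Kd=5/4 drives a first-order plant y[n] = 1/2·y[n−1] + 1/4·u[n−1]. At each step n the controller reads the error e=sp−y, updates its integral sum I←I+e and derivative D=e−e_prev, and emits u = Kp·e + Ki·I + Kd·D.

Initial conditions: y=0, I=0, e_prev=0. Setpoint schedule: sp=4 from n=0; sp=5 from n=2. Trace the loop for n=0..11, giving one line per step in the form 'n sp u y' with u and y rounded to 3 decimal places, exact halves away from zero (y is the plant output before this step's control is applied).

(exact arithmetic carried between steps; '≈' marks a value shown rounded to 6 d.p. or computed from one; I and e_prev carry over from the previous line; the table rounds u and y to 3 d.p., halves away from zero)
n=0: y=0, sp=4, e=sp−y=4; I=4, D=e−e_prev=4; u=1/4·4+1·4+5/4·4=10; next y=1/2·0+1/4·10=2.5
n=1: y=2.5, sp=4, e=sp−y=1.5; I=5.5, D=e−e_prev=-2.5; u=1/4·1.5+1·5.5+5/4·(-2.5)=2.75; next y=1/2·2.5+1/4·2.75=1.9375
n=2: y=1.9375, sp=5, e=sp−y=3.0625; I=8.5625, D=e−e_prev=1.5625; u=1/4·3.0625+1·8.5625+5/4·1.5625=11.28125; next y=1/2·1.9375+1/4·11.28125≈3.789063
n=3: y≈3.789063, sp=5, e=sp−y≈1.210938; I≈9.773438, D=e−e_prev≈-1.851563; u=1/4·1.210938+1·9.773438+5/4·(-1.851563)≈7.761719; next y=1/2·3.789063+1/4·7.761719≈3.834961
n=4: y≈3.834961, sp=5, e=sp−y≈1.165039; I≈10.938477, D=e−e_prev≈-0.045898; u=1/4·1.165039+1·10.938477+5/4·(-0.045898)≈11.172363; next y=1/2·3.834961+1/4·11.172363≈4.710571
n=5: y≈4.710571, sp=5, e=sp−y≈0.289429; I≈11.227905, D=e−e_prev≈-0.875610; u=1/4·0.289429+1·11.227905+5/4·(-0.875610)≈10.205750; next y=1/2·4.710571+1/4·10.205750≈4.906723
n=6: y≈4.906723, sp=5, e=sp−y≈0.093277; I≈11.321182, D=e−e_prev≈-0.196152; u=1/4·0.093277+1·11.321182+5/4·(-0.196152)≈11.099312; next y=1/2·4.906723+1/4·11.099312≈5.228189
n=7: y≈5.228189, sp=5, e=sp−y≈-0.228189; I≈11.092993, D=e−e_prev≈-0.321466; u=1/4·(-0.228189)+1·11.092993+5/4·(-0.321466)≈10.634112; next y=1/2·5.228189+1/4·10.634112≈5.272623
n=8: y≈5.272623, sp=5, e=sp−y≈-0.272623; I≈10.820370, D=e−e_prev≈-0.044433; u=1/4·(-0.272623)+1·10.820370+5/4·(-0.044433)≈10.696673; next y=1/2·5.272623+1/4·10.696673≈5.310480
n=9: y≈5.310480, sp=5, e=sp−y≈-0.310480; I≈10.509890, D=e−e_prev≈-0.037857; u=1/4·(-0.310480)+1·10.509890+5/4·(-0.037857)≈10.384950; next y=1/2·5.310480+1/4·10.384950≈5.251477
n=10: y≈5.251477, sp=5, e=sp−y≈-0.251477; I≈10.258413, D=e−e_prev≈0.059002; u=1/4·(-0.251477)+1·10.258413+5/4·0.059002≈10.269297; next y=1/2·5.251477+1/4·10.269297≈5.193063
n=11: y≈5.193063, sp=5, e=sp−y≈-0.193063; I≈10.065350, D=e−e_prev≈0.058414; u=1/4·(-0.193063)+1·10.065350+5/4·0.058414≈10.090103; next y=1/2·5.193063+1/4·10.090103≈5.119057

0 4 10.000 0.000
1 4 2.750 2.500
2 5 11.281 1.938
3 5 7.762 3.789
4 5 11.172 3.835
5 5 10.206 4.711
6 5 11.099 4.907
7 5 10.634 5.228
8 5 10.697 5.273
9 5 10.385 5.310
10 5 10.269 5.251
11 5 10.090 5.193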